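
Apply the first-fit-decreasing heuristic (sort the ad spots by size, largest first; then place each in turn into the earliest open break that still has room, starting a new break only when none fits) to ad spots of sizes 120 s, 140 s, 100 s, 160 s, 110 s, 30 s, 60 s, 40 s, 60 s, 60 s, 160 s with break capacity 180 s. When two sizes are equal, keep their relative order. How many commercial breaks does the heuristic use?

Sorted descending: 160, 160, 140, 120, 110, 100, 60, 60, 60, 40, 30.
  160 → break 1 (new)  [load 160/180]
  160 → break 2 (new)  [load 160/180]
  140 → break 3 (new)  [load 140/180]
  120 → break 4 (new)  [load 120/180]
  110 → break 5 (new)  [load 110/180]
  100 → break 6 (new)  [load 100/180]
  60 → break 4  [load 180/180]
  60 → break 5  [load 170/180]
  60 → break 6  [load 160/180]
  40 → break 3  [load 180/180]
  30 → break 7 (new)  [load 30/180]
7 commercial breaks opened.

7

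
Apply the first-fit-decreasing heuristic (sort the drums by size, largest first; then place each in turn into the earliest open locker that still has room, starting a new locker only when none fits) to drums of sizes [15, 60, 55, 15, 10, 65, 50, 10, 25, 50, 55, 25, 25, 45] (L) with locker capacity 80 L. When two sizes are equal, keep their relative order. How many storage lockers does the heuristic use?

Sorted descending: 65, 60, 55, 55, 50, 50, 45, 25, 25, 25, 15, 15, 10, 10.
  65 → locker 1 (new)  [load 65/80]
  60 → locker 2 (new)  [load 60/80]
  55 → locker 3 (new)  [load 55/80]
  55 → locker 4 (new)  [load 55/80]
  50 → locker 5 (new)  [load 50/80]
  50 → locker 6 (new)  [load 50/80]
  45 → locker 7 (new)  [load 45/80]
  25 → locker 3  [load 80/80]
  25 → locker 4  [load 80/80]
  25 → locker 5  [load 75/80]
  15 → locker 1  [load 80/80]
  15 → locker 2  [load 75/80]
  10 → locker 6  [load 60/80]
  10 → locker 6  [load 70/80]
7 storage lockers opened.

7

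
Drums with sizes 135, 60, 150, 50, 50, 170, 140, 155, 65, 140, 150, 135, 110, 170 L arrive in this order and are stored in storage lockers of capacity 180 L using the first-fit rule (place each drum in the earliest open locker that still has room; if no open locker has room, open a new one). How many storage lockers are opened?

  135 → locker 1 (new)  [load 135/180]
  60 → locker 2 (new)  [load 60/180]
  150 → locker 3 (new)  [load 150/180]
  50 → locker 2  [load 110/180]
  50 → locker 2  [load 160/180]
  170 → locker 4 (new)  [load 170/180]
  140 → locker 5 (new)  [load 140/180]
  155 → locker 6 (new)  [load 155/180]
  65 → locker 7 (new)  [load 65/180]
  140 → locker 8 (new)  [load 140/180]
  150 → locker 9 (new)  [load 150/180]
  135 → locker 10 (new)  [load 135/180]
  110 → locker 7  [load 175/180]
  170 → locker 11 (new)  [load 170/180]
11 storage lockers opened.

11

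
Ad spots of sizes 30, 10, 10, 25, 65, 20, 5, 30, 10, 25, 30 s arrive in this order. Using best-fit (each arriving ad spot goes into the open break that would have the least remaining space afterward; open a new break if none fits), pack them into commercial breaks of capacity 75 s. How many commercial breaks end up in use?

  30 → break 1 (new)  [load 30/75]
  10 → break 1  [load 40/75]
  10 → break 1  [load 50/75]
  25 → break 1  [load 75/75]
  65 → break 2 (new)  [load 65/75]
  20 → break 3 (new)  [load 20/75]
  5 → break 2  [load 70/75]
  30 → break 3  [load 50/75]
  10 → break 3  [load 60/75]
  25 → break 4 (new)  [load 25/75]
  30 → break 4  [load 55/75]
4 commercial breaks opened.

4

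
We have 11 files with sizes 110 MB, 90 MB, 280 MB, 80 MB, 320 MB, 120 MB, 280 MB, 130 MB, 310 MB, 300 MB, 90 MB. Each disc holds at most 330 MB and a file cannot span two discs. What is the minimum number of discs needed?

7

Total = 320 + 310 + 300 + 280 + 280 + 130 + 120 + 110 + 90 + 90 + 80 = 2110 MB.
Lower bound: ⌈2110/330⌉ = 7 discs.
A packing using 7 discs:
  disc 1: 320 = 320
  disc 2: 310 = 310
  disc 3: 300 = 300
  disc 4: 280 = 280
  disc 5: 280 = 280
  disc 6: 130 + 120 + 80 = 330
  disc 7: 110 + 90 + 90 = 290
This matches the lower bound, so 7 is optimal.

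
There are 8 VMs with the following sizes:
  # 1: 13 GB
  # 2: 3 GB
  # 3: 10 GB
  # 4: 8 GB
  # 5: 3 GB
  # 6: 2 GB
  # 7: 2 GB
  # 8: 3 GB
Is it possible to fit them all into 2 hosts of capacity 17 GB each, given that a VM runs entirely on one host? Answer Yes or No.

No

Total = 44 GB; ⌈44/17⌉ = 3.
At least 3 hosts are required, but only 2 are allowed.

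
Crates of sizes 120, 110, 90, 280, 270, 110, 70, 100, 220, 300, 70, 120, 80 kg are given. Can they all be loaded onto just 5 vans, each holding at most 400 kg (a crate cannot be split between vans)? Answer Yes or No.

Yes

A valid assignment using 5 vans:
  van 1: 300 + 100 = 400
  van 2: 280 + 120 = 400
  van 3: 270 + 120 = 390
  van 4: 220 + 110 + 70 = 400
  van 5: 110 + 90 + 80 + 70 = 350
Every load is within 400 kg, so 5 vans suffice.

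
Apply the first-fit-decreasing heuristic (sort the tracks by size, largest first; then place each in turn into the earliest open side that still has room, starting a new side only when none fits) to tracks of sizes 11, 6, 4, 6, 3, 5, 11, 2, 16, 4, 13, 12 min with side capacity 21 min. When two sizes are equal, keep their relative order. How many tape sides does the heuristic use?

5

Sorted descending: 16, 13, 12, 11, 11, 6, 6, 5, 4, 4, 3, 2.
  16 → side 1 (new)  [load 16/21]
  13 → side 2 (new)  [load 13/21]
  12 → side 3 (new)  [load 12/21]
  11 → side 4 (new)  [load 11/21]
  11 → side 5 (new)  [load 11/21]
  6 → side 2  [load 19/21]
  6 → side 3  [load 18/21]
  5 → side 1  [load 21/21]
  4 → side 4  [load 15/21]
  4 → side 4  [load 19/21]
  3 → side 3  [load 21/21]
  2 → side 2  [load 21/21]
5 tape sides opened.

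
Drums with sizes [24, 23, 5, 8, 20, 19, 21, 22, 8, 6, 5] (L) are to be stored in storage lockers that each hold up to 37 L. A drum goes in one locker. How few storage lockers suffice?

6

Total = 24 + 23 + 22 + 21 + 20 + 19 + 8 + 8 + 6 + 5 + 5 = 161 L.
Lower bound: ⌈161/37⌉ = 5 storage lockers.
Also, 6 drums each exceed 37/2 L, and no two of those can share a locker, so at least 6 storage lockers are needed.
A packing using 6 storage lockers:
  locker 1: 24 + 8 + 5 = 37
  locker 2: 23 + 8 + 6 = 37
  locker 3: 22 + 5 = 27
  locker 4: 21 = 21
  locker 5: 20 = 20
  locker 6: 19 = 19
This matches the lower bound, so 6 is optimal.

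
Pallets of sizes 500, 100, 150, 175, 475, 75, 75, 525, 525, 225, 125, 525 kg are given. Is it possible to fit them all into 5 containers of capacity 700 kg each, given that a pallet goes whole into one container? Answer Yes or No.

Yes

A valid assignment using 5 containers:
  container 1: 525 + 175 = 700
  container 2: 525 + 150 = 675
  container 3: 525 + 100 + 75 = 700
  container 4: 500 + 125 + 75 = 700
  container 5: 475 + 225 = 700
Every load is within 700 kg, so 5 containers suffice.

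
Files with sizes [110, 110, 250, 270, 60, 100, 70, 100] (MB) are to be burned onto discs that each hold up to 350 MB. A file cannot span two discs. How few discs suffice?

4

Total = 270 + 250 + 110 + 110 + 100 + 100 + 70 + 60 = 1070 MB.
Lower bound: ⌈1070/350⌉ = 4 discs.
A packing using 4 discs:
  disc 1: 270 + 70 = 340
  disc 2: 250 + 100 = 350
  disc 3: 110 + 110 + 100 = 320
  disc 4: 60 = 60
This matches the lower bound, so 4 is optimal.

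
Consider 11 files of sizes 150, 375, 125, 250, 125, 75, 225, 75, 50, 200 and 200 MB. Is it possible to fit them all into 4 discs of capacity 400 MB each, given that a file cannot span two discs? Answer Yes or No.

Total = 1850 MB; ⌈1850/400⌉ = 5.
At least 5 discs are required, but only 4 are allowed.

No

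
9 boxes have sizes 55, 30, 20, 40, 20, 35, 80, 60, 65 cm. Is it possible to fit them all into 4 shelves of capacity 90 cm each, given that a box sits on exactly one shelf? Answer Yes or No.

No

Total = 405 cm; ⌈405/90⌉ = 5.
At least 5 shelves are required, but only 4 are allowed.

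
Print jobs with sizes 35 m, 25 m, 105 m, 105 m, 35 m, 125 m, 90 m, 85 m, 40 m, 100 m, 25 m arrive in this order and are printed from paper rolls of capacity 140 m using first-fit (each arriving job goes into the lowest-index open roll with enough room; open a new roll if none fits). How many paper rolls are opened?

7

  35 → roll 1 (new)  [load 35/140]
  25 → roll 1  [load 60/140]
  105 → roll 2 (new)  [load 105/140]
  105 → roll 3 (new)  [load 105/140]
  35 → roll 1  [load 95/140]
  125 → roll 4 (new)  [load 125/140]
  90 → roll 5 (new)  [load 90/140]
  85 → roll 6 (new)  [load 85/140]
  40 → roll 1  [load 135/140]
  100 → roll 7 (new)  [load 100/140]
  25 → roll 2  [load 130/140]
7 paper rolls opened.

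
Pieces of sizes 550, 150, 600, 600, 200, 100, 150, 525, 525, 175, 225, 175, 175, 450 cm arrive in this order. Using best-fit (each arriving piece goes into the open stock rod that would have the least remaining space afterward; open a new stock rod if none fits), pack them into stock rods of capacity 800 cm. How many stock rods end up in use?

  550 → stock rod 1 (new)  [load 550/800]
  150 → stock rod 1  [load 700/800]
  600 → stock rod 2 (new)  [load 600/800]
  600 → stock rod 3 (new)  [load 600/800]
  200 → stock rod 2  [load 800/800]
  100 → stock rod 1  [load 800/800]
  150 → stock rod 3  [load 750/800]
  525 → stock rod 4 (new)  [load 525/800]
  525 → stock rod 5 (new)  [load 525/800]
  175 → stock rod 4  [load 700/800]
  225 → stock rod 5  [load 750/800]
  175 → stock rod 6 (new)  [load 175/800]
  175 → stock rod 6  [load 350/800]
  450 → stock rod 6  [load 800/800]
6 stock rods opened.

6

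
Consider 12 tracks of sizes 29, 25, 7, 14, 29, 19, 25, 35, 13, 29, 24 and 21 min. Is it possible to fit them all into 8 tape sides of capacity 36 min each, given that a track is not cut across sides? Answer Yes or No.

No

Total = 270 min; ⌈270/36⌉ = 8.
9 tracks each exceed half the capacity and cannot share a side, forcing at least 9 tape sides.
At least 9 tape sides are required, but only 8 are allowed.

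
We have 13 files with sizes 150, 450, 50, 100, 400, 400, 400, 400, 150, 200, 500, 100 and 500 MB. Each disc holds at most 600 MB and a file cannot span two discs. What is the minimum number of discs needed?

7

Total = 500 + 500 + 450 + 400 + 400 + 400 + 400 + 200 + 150 + 150 + 100 + 100 + 50 = 3800 MB.
Lower bound: ⌈3800/600⌉ = 7 discs.
A packing using 7 discs:
  disc 1: 500 + 100 = 600
  disc 2: 500 + 100 = 600
  disc 3: 450 + 150 = 600
  disc 4: 400 + 200 = 600
  disc 5: 400 + 150 + 50 = 600
  disc 6: 400 = 400
  disc 7: 400 = 400
This matches the lower bound, so 7 is optimal.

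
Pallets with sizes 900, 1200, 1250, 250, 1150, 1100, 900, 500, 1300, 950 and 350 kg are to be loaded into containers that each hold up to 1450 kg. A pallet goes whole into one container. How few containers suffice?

8

Total = 1300 + 1250 + 1200 + 1150 + 1100 + 950 + 900 + 900 + 500 + 350 + 250 = 9850 kg.
Lower bound: ⌈9850/1450⌉ = 7 containers.
Also, 8 pallets each exceed 725 kg, and no two of those can share a container, so at least 8 containers are needed.
A packing using 8 containers:
  container 1: 1300 = 1300
  container 2: 1250 = 1250
  container 3: 1200 + 250 = 1450
  container 4: 1150 = 1150
  container 5: 1100 + 350 = 1450
  container 6: 950 + 500 = 1450
  container 7: 900 = 900
  container 8: 900 = 900
This matches the lower bound, so 8 is optimal.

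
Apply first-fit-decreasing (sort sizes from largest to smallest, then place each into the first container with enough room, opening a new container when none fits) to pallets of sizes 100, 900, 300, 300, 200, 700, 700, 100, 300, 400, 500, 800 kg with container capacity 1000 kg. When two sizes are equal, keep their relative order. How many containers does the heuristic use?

Sorted descending: 900, 800, 700, 700, 500, 400, 300, 300, 300, 200, 100, 100.
  900 → container 1 (new)  [load 900/1000]
  800 → container 2 (new)  [load 800/1000]
  700 → container 3 (new)  [load 700/1000]
  700 → container 4 (new)  [load 700/1000]
  500 → container 5 (new)  [load 500/1000]
  400 → container 5  [load 900/1000]
  300 → container 3  [load 1000/1000]
  300 → container 4  [load 1000/1000]
  300 → container 6 (new)  [load 300/1000]
  200 → container 2  [load 1000/1000]
  100 → container 1  [load 1000/1000]
  100 → container 5  [load 1000/1000]
6 containers opened.

6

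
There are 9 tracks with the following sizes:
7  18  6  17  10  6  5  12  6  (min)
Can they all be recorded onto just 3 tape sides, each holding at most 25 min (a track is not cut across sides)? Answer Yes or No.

Total = 87 min; ⌈87/25⌉ = 4.
At least 4 tape sides are required, but only 3 are allowed.

No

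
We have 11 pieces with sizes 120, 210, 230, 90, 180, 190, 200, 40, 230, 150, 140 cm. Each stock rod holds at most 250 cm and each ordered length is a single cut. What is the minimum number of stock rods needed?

Total = 230 + 230 + 210 + 200 + 190 + 180 + 150 + 140 + 120 + 90 + 40 = 1780 cm.
Lower bound: ⌈1780/250⌉ = 8 stock rods.
A packing using 9 stock rods:
  stock rod 1: 230 = 230
  stock rod 2: 230 = 230
  stock rod 3: 210 + 40 = 250
  stock rod 4: 200 = 200
  stock rod 5: 190 = 190
  stock rod 6: 180 = 180
  stock rod 7: 150 + 90 = 240
  stock rod 8: 140 = 140
  stock rod 9: 120 = 120
No arrangement into 8 stock rods stays within capacity, so 9 is optimal.

9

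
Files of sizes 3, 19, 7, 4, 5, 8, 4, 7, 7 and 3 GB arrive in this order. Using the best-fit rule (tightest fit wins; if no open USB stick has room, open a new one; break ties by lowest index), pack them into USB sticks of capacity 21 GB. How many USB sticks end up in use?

4

  3 → USB stick 1 (new)  [load 3/21]
  19 → USB stick 2 (new)  [load 19/21]
  7 → USB stick 1  [load 10/21]
  4 → USB stick 1  [load 14/21]
  5 → USB stick 1  [load 19/21]
  8 → USB stick 3 (new)  [load 8/21]
  4 → USB stick 3  [load 12/21]
  7 → USB stick 3  [load 19/21]
  7 → USB stick 4 (new)  [load 7/21]
  3 → USB stick 4  [load 10/21]
4 USB sticks opened.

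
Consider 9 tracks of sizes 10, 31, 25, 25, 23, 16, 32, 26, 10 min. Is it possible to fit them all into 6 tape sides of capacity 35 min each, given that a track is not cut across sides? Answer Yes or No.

No

Total = 198 min; ⌈198/35⌉ = 6.
The bound of 6 does not rule out 6, but exhaustive search shows no assignment into 6 tape sides of capacity 35 min exists — the minimum is 7.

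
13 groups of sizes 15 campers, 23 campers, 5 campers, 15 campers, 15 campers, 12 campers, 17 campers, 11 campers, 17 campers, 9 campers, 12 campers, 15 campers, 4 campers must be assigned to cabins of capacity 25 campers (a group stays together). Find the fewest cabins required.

9

Total = 23 + 17 + 17 + 15 + 15 + 15 + 15 + 12 + 12 + 11 + 9 + 5 + 4 = 170 campers.
Lower bound: ⌈170/25⌉ = 7 cabins.
A packing using 9 cabins:
  cabin 1: 23 = 23
  cabin 2: 17 + 5 = 22
  cabin 3: 17 + 4 = 21
  cabin 4: 15 + 9 = 24
  cabin 5: 15 = 15
  cabin 6: 15 = 15
  cabin 7: 15 = 15
  cabin 8: 12 + 12 = 24
  cabin 9: 11 = 11
No arrangement into 8 cabins stays within capacity, so 9 is optimal.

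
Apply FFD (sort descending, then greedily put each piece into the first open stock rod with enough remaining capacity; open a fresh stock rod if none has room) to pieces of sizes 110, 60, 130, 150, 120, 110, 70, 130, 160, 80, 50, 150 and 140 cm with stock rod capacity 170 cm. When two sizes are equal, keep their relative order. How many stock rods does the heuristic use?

10

Sorted descending: 160, 150, 150, 140, 130, 130, 120, 110, 110, 80, 70, 60, 50.
  160 → stock rod 1 (new)  [load 160/170]
  150 → stock rod 2 (new)  [load 150/170]
  150 → stock rod 3 (new)  [load 150/170]
  140 → stock rod 4 (new)  [load 140/170]
  130 → stock rod 5 (new)  [load 130/170]
  130 → stock rod 6 (new)  [load 130/170]
  120 → stock rod 7 (new)  [load 120/170]
  110 → stock rod 8 (new)  [load 110/170]
  110 → stock rod 9 (new)  [load 110/170]
  80 → stock rod 10 (new)  [load 80/170]
  70 → stock rod 10  [load 150/170]
  60 → stock rod 8  [load 170/170]
  50 → stock rod 7  [load 170/170]
10 stock rods opened.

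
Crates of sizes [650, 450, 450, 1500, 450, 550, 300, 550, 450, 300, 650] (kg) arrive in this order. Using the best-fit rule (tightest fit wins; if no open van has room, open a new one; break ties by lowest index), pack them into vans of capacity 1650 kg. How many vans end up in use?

  650 → van 1 (new)  [load 650/1650]
  450 → van 1  [load 1100/1650]
  450 → van 1  [load 1550/1650]
  1500 → van 2 (new)  [load 1500/1650]
  450 → van 3 (new)  [load 450/1650]
  550 → van 3  [load 1000/1650]
  300 → van 3  [load 1300/1650]
  550 → van 4 (new)  [load 550/1650]
  450 → van 4  [load 1000/1650]
  300 → van 3  [load 1600/1650]
  650 → van 4  [load 1650/1650]
4 vans opened.

4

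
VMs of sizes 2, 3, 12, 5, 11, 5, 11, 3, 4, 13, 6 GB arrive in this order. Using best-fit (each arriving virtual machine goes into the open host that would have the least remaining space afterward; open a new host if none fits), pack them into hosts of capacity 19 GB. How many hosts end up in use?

  2 → host 1 (new)  [load 2/19]
  3 → host 1  [load 5/19]
  12 → host 1  [load 17/19]
  5 → host 2 (new)  [load 5/19]
  11 → host 2  [load 16/19]
  5 → host 3 (new)  [load 5/19]
  11 → host 3  [load 16/19]
  3 → host 2  [load 19/19]
  4 → host 4 (new)  [load 4/19]
  13 → host 4  [load 17/19]
  6 → host 5 (new)  [load 6/19]
5 hosts opened.

5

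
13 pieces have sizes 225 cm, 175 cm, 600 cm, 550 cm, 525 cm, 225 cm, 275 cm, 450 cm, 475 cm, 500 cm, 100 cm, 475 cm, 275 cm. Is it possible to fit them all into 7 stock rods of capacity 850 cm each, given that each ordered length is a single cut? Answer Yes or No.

A valid assignment using 7 stock rods:
  stock rod 1: 600 + 225 = 825
  stock rod 2: 550 + 275 = 825
  stock rod 3: 525 + 275 = 800
  stock rod 4: 500 + 225 + 100 = 825
  stock rod 5: 475 + 175 = 650
  stock rod 6: 475 = 475
  stock rod 7: 450 = 450
Every load is within 850 cm, so 7 stock rods suffice.

Yes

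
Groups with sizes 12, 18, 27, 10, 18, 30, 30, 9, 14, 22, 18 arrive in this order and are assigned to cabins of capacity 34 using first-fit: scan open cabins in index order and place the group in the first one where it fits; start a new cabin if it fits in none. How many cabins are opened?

  12 → cabin 1 (new)  [load 12/34]
  18 → cabin 1  [load 30/34]
  27 → cabin 2 (new)  [load 27/34]
  10 → cabin 3 (new)  [load 10/34]
  18 → cabin 3  [load 28/34]
  30 → cabin 4 (new)  [load 30/34]
  30 → cabin 5 (new)  [load 30/34]
  9 → cabin 6 (new)  [load 9/34]
  14 → cabin 6  [load 23/34]
  22 → cabin 7 (new)  [load 22/34]
  18 → cabin 8 (new)  [load 18/34]
8 cabins opened.

8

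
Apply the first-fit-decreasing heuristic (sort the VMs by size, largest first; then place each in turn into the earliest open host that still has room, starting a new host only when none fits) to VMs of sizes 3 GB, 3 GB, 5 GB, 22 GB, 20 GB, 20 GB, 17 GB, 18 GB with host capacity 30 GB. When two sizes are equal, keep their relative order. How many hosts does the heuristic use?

5

Sorted descending: 22, 20, 20, 18, 17, 5, 3, 3.
  22 → host 1 (new)  [load 22/30]
  20 → host 2 (new)  [load 20/30]
  20 → host 3 (new)  [load 20/30]
  18 → host 4 (new)  [load 18/30]
  17 → host 5 (new)  [load 17/30]
  5 → host 1  [load 27/30]
  3 → host 1  [load 30/30]
  3 → host 2  [load 23/30]
5 hosts opened.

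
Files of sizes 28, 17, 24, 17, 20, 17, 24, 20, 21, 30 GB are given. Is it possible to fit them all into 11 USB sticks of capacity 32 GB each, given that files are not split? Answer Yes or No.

A valid assignment using 10 USB sticks:
  USB stick 1: 30 = 30
  USB stick 2: 28 = 28
  USB stick 3: 24 = 24
  USB stick 4: 24 = 24
  USB stick 5: 21 = 21
  USB stick 6: 20 = 20
  USB stick 7: 20 = 20
  USB stick 8: 17 = 17
  USB stick 9: 17 = 17
  USB stick 10: 17 = 17
That uses only 10 ≤ 11, so 11 USB sticks are enough.

Yes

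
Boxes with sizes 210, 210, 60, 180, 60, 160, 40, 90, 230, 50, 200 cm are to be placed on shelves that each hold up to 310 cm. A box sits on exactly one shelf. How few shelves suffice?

6

Total = 230 + 210 + 210 + 200 + 180 + 160 + 90 + 60 + 60 + 50 + 40 = 1490 cm.
Lower bound: ⌈1490/310⌉ = 5 shelves.
Also, 6 boxes each exceed 155 cm, and no two of those can share a shelf, so at least 6 shelves are needed.
A packing using 6 shelves:
  shelf 1: 230 + 60 = 290
  shelf 2: 210 + 90 = 300
  shelf 3: 210 + 60 + 40 = 310
  shelf 4: 200 + 50 = 250
  shelf 5: 180 = 180
  shelf 6: 160 = 160
This matches the lower bound, so 6 is optimal.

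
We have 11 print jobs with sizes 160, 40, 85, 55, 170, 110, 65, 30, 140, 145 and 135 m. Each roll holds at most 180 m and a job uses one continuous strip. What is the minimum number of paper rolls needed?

7

Total = 170 + 160 + 145 + 140 + 135 + 110 + 85 + 65 + 55 + 40 + 30 = 1135 m.
Lower bound: ⌈1135/180⌉ = 7 paper rolls.
A packing using 7 paper rolls:
  roll 1: 170 = 170
  roll 2: 160 = 160
  roll 3: 145 + 30 = 175
  roll 4: 140 + 40 = 180
  roll 5: 135 = 135
  roll 6: 110 + 65 = 175
  roll 7: 85 + 55 = 140
This matches the lower bound, so 7 is optimal.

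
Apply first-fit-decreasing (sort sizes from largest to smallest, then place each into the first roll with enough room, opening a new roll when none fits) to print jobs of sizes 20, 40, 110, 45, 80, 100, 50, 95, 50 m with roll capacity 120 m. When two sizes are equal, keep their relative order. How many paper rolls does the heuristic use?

6

Sorted descending: 110, 100, 95, 80, 50, 50, 45, 40, 20.
  110 → roll 1 (new)  [load 110/120]
  100 → roll 2 (new)  [load 100/120]
  95 → roll 3 (new)  [load 95/120]
  80 → roll 4 (new)  [load 80/120]
  50 → roll 5 (new)  [load 50/120]
  50 → roll 5  [load 100/120]
  45 → roll 6 (new)  [load 45/120]
  40 → roll 4  [load 120/120]
  20 → roll 2  [load 120/120]
6 paper rolls opened.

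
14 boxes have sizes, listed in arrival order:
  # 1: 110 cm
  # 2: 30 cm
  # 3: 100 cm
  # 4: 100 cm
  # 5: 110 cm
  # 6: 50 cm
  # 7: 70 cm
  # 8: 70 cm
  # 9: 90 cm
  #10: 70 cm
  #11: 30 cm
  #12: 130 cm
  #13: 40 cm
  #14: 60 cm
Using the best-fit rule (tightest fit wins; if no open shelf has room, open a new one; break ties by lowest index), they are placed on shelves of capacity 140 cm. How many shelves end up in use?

  110 → shelf 1 (new)  [load 110/140]
  30 → shelf 1  [load 140/140]
  100 → shelf 2 (new)  [load 100/140]
  100 → shelf 3 (new)  [load 100/140]
  110 → shelf 4 (new)  [load 110/140]
  50 → shelf 5 (new)  [load 50/140]
  70 → shelf 5  [load 120/140]
  70 → shelf 6 (new)  [load 70/140]
  90 → shelf 7 (new)  [load 90/140]
  70 → shelf 6  [load 140/140]
  30 → shelf 4  [load 140/140]
  130 → shelf 8 (new)  [load 130/140]
  40 → shelf 2  [load 140/140]
  60 → shelf 9 (new)  [load 60/140]
9 shelves opened.

9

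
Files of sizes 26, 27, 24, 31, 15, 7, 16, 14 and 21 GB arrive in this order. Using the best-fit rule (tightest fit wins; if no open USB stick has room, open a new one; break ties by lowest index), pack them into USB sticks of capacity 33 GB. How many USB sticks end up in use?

  26 → USB stick 1 (new)  [load 26/33]
  27 → USB stick 2 (new)  [load 27/33]
  24 → USB stick 3 (new)  [load 24/33]
  31 → USB stick 4 (new)  [load 31/33]
  15 → USB stick 5 (new)  [load 15/33]
  7 → USB stick 1  [load 33/33]
  16 → USB stick 5  [load 31/33]
  14 → USB stick 6 (new)  [load 14/33]
  21 → USB stick 7 (new)  [load 21/33]
7 USB sticks opened.

7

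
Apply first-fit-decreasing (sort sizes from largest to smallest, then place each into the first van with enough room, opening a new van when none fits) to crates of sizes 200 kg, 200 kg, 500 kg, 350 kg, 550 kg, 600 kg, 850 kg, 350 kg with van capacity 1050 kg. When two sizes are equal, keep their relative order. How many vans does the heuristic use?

4

Sorted descending: 850, 600, 550, 500, 350, 350, 200, 200.
  850 → van 1 (new)  [load 850/1050]
  600 → van 2 (new)  [load 600/1050]
  550 → van 3 (new)  [load 550/1050]
  500 → van 3  [load 1050/1050]
  350 → van 2  [load 950/1050]
  350 → van 4 (new)  [load 350/1050]
  200 → van 1  [load 1050/1050]
  200 → van 4  [load 550/1050]
4 vans opened.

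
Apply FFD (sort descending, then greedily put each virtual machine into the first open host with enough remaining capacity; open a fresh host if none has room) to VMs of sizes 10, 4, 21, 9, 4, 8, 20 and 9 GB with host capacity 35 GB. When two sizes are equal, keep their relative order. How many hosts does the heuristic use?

Sorted descending: 21, 20, 10, 9, 9, 8, 4, 4.
  21 → host 1 (new)  [load 21/35]
  20 → host 2 (new)  [load 20/35]
  10 → host 1  [load 31/35]
  9 → host 2  [load 29/35]
  9 → host 3 (new)  [load 9/35]
  8 → host 3  [load 17/35]
  4 → host 1  [load 35/35]
  4 → host 2  [load 33/35]
3 hosts opened.

3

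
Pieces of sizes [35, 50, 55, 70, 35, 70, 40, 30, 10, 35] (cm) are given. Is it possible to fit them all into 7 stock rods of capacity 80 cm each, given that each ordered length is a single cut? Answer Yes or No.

Yes

A valid assignment using 6 stock rods:
  stock rod 1: 70 + 10 = 80
  stock rod 2: 70 = 70
  stock rod 3: 55 = 55
  stock rod 4: 50 + 30 = 80
  stock rod 5: 40 + 35 = 75
  stock rod 6: 35 + 35 = 70
That uses only 6 ≤ 7, so 7 stock rods are enough.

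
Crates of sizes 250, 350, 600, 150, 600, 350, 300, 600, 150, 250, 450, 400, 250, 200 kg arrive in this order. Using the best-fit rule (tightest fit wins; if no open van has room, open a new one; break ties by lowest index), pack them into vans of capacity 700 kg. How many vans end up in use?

8

  250 → van 1 (new)  [load 250/700]
  350 → van 1  [load 600/700]
  600 → van 2 (new)  [load 600/700]
  150 → van 3 (new)  [load 150/700]
  600 → van 4 (new)  [load 600/700]
  350 → van 3  [load 500/700]
  300 → van 5 (new)  [load 300/700]
  600 → van 6 (new)  [load 600/700]
  150 → van 3  [load 650/700]
  250 → van 5  [load 550/700]
  450 → van 7 (new)  [load 450/700]
  400 → van 8 (new)  [load 400/700]
  250 → van 7  [load 700/700]
  200 → van 8  [load 600/700]
8 vans opened.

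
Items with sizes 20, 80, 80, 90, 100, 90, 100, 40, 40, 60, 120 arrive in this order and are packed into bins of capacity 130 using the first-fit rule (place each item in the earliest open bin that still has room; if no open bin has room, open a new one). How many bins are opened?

  20 → bin 1 (new)  [load 20/130]
  80 → bin 1  [load 100/130]
  80 → bin 2 (new)  [load 80/130]
  90 → bin 3 (new)  [load 90/130]
  100 → bin 4 (new)  [load 100/130]
  90 → bin 5 (new)  [load 90/130]
  100 → bin 6 (new)  [load 100/130]
  40 → bin 2  [load 120/130]
  40 → bin 3  [load 130/130]
  60 → bin 7 (new)  [load 60/130]
  120 → bin 8 (new)  [load 120/130]
8 bins opened.

8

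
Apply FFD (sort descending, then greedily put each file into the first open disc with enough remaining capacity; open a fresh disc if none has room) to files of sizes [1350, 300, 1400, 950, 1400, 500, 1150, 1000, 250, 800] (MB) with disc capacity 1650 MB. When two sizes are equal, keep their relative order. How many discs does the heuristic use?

7

Sorted descending: 1400, 1400, 1350, 1150, 1000, 950, 800, 500, 300, 250.
  1400 → disc 1 (new)  [load 1400/1650]
  1400 → disc 2 (new)  [load 1400/1650]
  1350 → disc 3 (new)  [load 1350/1650]
  1150 → disc 4 (new)  [load 1150/1650]
  1000 → disc 5 (new)  [load 1000/1650]
  950 → disc 6 (new)  [load 950/1650]
  800 → disc 7 (new)  [load 800/1650]
  500 → disc 4  [load 1650/1650]
  300 → disc 3  [load 1650/1650]
  250 → disc 1  [load 1650/1650]
7 discs opened.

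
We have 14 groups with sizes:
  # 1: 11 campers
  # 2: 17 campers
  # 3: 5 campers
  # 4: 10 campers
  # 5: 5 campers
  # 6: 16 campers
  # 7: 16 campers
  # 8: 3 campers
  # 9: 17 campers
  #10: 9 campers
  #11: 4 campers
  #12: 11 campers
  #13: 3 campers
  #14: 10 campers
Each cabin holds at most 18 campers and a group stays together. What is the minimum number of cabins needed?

9

Total = 17 + 17 + 16 + 16 + 11 + 11 + 10 + 10 + 9 + 5 + 5 + 4 + 3 + 3 = 137 campers.
Lower bound: ⌈137/18⌉ = 8 cabins.
A packing using 9 cabins:
  cabin 1: 17 = 17
  cabin 2: 17 = 17
  cabin 3: 16 = 16
  cabin 4: 16 = 16
  cabin 5: 11 + 5 = 16
  cabin 6: 11 + 5 = 16
  cabin 7: 10 + 4 + 3 = 17
  cabin 8: 10 + 3 = 13
  cabin 9: 9 = 9
No arrangement into 8 cabins stays within capacity, so 9 is optimal.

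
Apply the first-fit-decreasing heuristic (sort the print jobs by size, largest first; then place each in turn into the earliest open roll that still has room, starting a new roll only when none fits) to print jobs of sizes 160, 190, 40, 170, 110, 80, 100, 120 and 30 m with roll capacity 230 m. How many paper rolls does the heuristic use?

Sorted descending: 190, 170, 160, 120, 110, 100, 80, 40, 30.
  190 → roll 1 (new)  [load 190/230]
  170 → roll 2 (new)  [load 170/230]
  160 → roll 3 (new)  [load 160/230]
  120 → roll 4 (new)  [load 120/230]
  110 → roll 4  [load 230/230]
  100 → roll 5 (new)  [load 100/230]
  80 → roll 5  [load 180/230]
  40 → roll 1  [load 230/230]
  30 → roll 2  [load 200/230]
5 paper rolls opened.

5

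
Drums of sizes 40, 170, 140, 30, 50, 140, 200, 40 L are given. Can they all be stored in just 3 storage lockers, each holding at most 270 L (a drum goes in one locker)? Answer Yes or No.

Total = 810 L; ⌈810/270⌉ = 3.
4 drums each exceed half the capacity and cannot share a locker, forcing at least 4 storage lockers.
At least 4 storage lockers are required, but only 3 are allowed.

No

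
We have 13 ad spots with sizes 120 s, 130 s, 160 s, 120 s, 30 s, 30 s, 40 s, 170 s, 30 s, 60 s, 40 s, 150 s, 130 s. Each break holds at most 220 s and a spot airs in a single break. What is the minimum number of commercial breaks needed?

7

Total = 170 + 160 + 150 + 130 + 130 + 120 + 120 + 60 + 40 + 40 + 30 + 30 + 30 = 1210 s.
Lower bound: ⌈1210/220⌉ = 6 commercial breaks.
Also, 7 ad spots each exceed 110 s, and no two of those can share a break, so at least 7 commercial breaks are needed.
A packing using 7 commercial breaks:
  break 1: 170 + 40 = 210
  break 2: 160 + 60 = 220
  break 3: 150 + 40 + 30 = 220
  break 4: 130 + 30 + 30 = 190
  break 5: 130 = 130
  break 6: 120 = 120
  break 7: 120 = 120
This matches the lower bound, so 7 is optimal.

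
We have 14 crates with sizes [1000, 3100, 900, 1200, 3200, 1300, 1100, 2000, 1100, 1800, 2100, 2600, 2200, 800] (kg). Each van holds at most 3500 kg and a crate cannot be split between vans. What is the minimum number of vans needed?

Total = 3200 + 3100 + 2600 + 2200 + 2100 + 2000 + 1800 + 1300 + 1200 + 1100 + 1100 + 1000 + 900 + 800 = 24400 kg.
Lower bound: ⌈24400/3500⌉ = 7 vans.
A packing using 8 vans:
  van 1: 3200 = 3200
  van 2: 3100 = 3100
  van 3: 2600 + 900 = 3500
  van 4: 2200 + 1300 = 3500
  van 5: 2100 + 1200 = 3300
  van 6: 2000 + 1100 = 3100
  van 7: 1800 + 1100 = 2900
  van 8: 1000 + 800 = 1800
No arrangement into 7 vans stays within capacity, so 8 is optimal.

8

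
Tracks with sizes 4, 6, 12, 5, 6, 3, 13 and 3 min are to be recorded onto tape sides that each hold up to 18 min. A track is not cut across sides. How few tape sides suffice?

Total = 13 + 12 + 6 + 6 + 5 + 4 + 3 + 3 = 52 min.
Lower bound: ⌈52/18⌉ = 3 tape sides.
A packing using 3 tape sides:
  side 1: 13 + 5 = 18
  side 2: 12 + 6 = 18
  side 3: 6 + 4 + 3 + 3 = 16
This matches the lower bound, so 3 is optimal.

3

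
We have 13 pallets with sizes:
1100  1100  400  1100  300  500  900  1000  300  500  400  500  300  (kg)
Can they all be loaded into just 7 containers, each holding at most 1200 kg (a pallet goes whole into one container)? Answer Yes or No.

No

Total = 8400 kg; ⌈8400/1200⌉ = 7.
The bound of 7 does not rule out 7, but exhaustive search shows no assignment into 7 containers of capacity 1200 kg exists — the minimum is 8.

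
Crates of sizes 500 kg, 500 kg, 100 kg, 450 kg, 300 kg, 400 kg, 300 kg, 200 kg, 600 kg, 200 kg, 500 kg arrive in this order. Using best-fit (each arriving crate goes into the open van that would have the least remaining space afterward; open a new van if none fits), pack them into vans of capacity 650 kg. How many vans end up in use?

7

  500 → van 1 (new)  [load 500/650]
  500 → van 2 (new)  [load 500/650]
  100 → van 1  [load 600/650]
  450 → van 3 (new)  [load 450/650]
  300 → van 4 (new)  [load 300/650]
  400 → van 5 (new)  [load 400/650]
  300 → van 4  [load 600/650]
  200 → van 3  [load 650/650]
  600 → van 6 (new)  [load 600/650]
  200 → van 5  [load 600/650]
  500 → van 7 (new)  [load 500/650]
7 vans opened.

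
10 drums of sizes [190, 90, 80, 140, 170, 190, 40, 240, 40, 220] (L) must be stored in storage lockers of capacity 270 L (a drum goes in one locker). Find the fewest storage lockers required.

Total = 240 + 220 + 190 + 190 + 170 + 140 + 90 + 80 + 40 + 40 = 1400 L.
Lower bound: ⌈1400/270⌉ = 6 storage lockers.
A packing using 6 storage lockers:
  locker 1: 240 = 240
  locker 2: 220 + 40 = 260
  locker 3: 190 + 80 = 270
  locker 4: 190 + 40 = 230
  locker 5: 170 + 90 = 260
  locker 6: 140 = 140
This matches the lower bound, so 6 is optimal.

6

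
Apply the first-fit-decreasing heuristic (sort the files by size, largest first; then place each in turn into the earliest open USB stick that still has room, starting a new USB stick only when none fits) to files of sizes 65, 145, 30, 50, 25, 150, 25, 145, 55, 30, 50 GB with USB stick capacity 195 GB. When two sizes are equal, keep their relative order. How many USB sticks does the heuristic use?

Sorted descending: 150, 145, 145, 65, 55, 50, 50, 30, 30, 25, 25.
  150 → USB stick 1 (new)  [load 150/195]
  145 → USB stick 2 (new)  [load 145/195]
  145 → USB stick 3 (new)  [load 145/195]
  65 → USB stick 4 (new)  [load 65/195]
  55 → USB stick 4  [load 120/195]
  50 → USB stick 2  [load 195/195]
  50 → USB stick 3  [load 195/195]
  30 → USB stick 1  [load 180/195]
  30 → USB stick 4  [load 150/195]
  25 → USB stick 4  [load 175/195]
  25 → USB stick 5 (new)  [load 25/195]
5 USB sticks opened.

5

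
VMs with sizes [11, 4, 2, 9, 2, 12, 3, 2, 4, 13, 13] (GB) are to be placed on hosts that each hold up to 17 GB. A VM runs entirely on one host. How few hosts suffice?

5

Total = 13 + 13 + 12 + 11 + 9 + 4 + 4 + 3 + 2 + 2 + 2 = 75 GB.
Lower bound: ⌈75/17⌉ = 5 hosts.
A packing using 5 hosts:
  host 1: 13 + 4 = 17
  host 2: 13 + 4 = 17
  host 3: 12 + 3 + 2 = 17
  host 4: 11 + 2 + 2 = 15
  host 5: 9 = 9
This matches the lower bound, so 5 is optimal.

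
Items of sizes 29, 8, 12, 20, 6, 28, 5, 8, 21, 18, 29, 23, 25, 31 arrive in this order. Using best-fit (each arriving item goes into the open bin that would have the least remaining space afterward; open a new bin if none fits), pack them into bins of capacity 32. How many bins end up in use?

  29 → bin 1 (new)  [load 29/32]
  8 → bin 2 (new)  [load 8/32]
  12 → bin 2  [load 20/32]
  20 → bin 3 (new)  [load 20/32]
  6 → bin 2  [load 26/32]
  28 → bin 4 (new)  [load 28/32]
  5 → bin 2  [load 31/32]
  8 → bin 3  [load 28/32]
  21 → bin 5 (new)  [load 21/32]
  18 → bin 6 (new)  [load 18/32]
  29 → bin 7 (new)  [load 29/32]
  23 → bin 8 (new)  [load 23/32]
  25 → bin 9 (new)  [load 25/32]
  31 → bin 10 (new)  [load 31/32]
10 bins opened.

10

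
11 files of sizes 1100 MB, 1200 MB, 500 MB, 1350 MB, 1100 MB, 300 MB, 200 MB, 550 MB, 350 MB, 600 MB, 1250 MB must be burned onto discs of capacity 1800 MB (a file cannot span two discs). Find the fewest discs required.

Total = 1350 + 1250 + 1200 + 1100 + 1100 + 600 + 550 + 500 + 350 + 300 + 200 = 8500 MB.
Lower bound: ⌈8500/1800⌉ = 5 discs.
A packing using 5 discs:
  disc 1: 1350 + 350 = 1700
  disc 2: 1250 + 550 = 1800
  disc 3: 1200 + 600 = 1800
  disc 4: 1100 + 500 + 200 = 1800
  disc 5: 1100 + 300 = 1400
This matches the lower bound, so 5 is optimal.

5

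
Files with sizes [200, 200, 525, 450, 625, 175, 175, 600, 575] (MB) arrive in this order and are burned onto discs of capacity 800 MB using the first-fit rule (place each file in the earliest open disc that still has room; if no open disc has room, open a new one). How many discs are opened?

  200 → disc 1 (new)  [load 200/800]
  200 → disc 1  [load 400/800]
  525 → disc 2 (new)  [load 525/800]
  450 → disc 3 (new)  [load 450/800]
  625 → disc 4 (new)  [load 625/800]
  175 → disc 1  [load 575/800]
  175 → disc 1  [load 750/800]
  600 → disc 5 (new)  [load 600/800]
  575 → disc 6 (new)  [load 575/800]
6 discs opened.

6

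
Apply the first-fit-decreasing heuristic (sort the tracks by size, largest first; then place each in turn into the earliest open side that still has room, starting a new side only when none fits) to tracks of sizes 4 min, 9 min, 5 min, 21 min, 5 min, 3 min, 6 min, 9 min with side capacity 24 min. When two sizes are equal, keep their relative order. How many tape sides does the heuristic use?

3

Sorted descending: 21, 9, 9, 6, 5, 5, 4, 3.
  21 → side 1 (new)  [load 21/24]
  9 → side 2 (new)  [load 9/24]
  9 → side 2  [load 18/24]
  6 → side 2  [load 24/24]
  5 → side 3 (new)  [load 5/24]
  5 → side 3  [load 10/24]
  4 → side 3  [load 14/24]
  3 → side 1  [load 24/24]
3 tape sides opened.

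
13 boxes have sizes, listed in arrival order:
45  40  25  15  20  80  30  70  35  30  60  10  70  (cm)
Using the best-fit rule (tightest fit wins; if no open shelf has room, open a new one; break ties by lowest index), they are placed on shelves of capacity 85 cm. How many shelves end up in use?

8

  45 → shelf 1 (new)  [load 45/85]
  40 → shelf 1  [load 85/85]
  25 → shelf 2 (new)  [load 25/85]
  15 → shelf 2  [load 40/85]
  20 → shelf 2  [load 60/85]
  80 → shelf 3 (new)  [load 80/85]
  30 → shelf 4 (new)  [load 30/85]
  70 → shelf 5 (new)  [load 70/85]
  35 → shelf 4  [load 65/85]
  30 → shelf 6 (new)  [load 30/85]
  60 → shelf 7 (new)  [load 60/85]
  10 → shelf 5  [load 80/85]
  70 → shelf 8 (new)  [load 70/85]
8 shelves opened.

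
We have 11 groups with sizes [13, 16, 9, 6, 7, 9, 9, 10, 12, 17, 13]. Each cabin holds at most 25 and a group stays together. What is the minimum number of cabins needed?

Total = 17 + 16 + 13 + 13 + 12 + 10 + 9 + 9 + 9 + 7 + 6 = 121.
Lower bound: ⌈121/25⌉ = 5 cabins.
A packing using 5 cabins:
  cabin 1: 17 + 7 = 24
  cabin 2: 16 + 9 = 25
  cabin 3: 13 + 12 = 25
  cabin 4: 13 + 10 = 23
  cabin 5: 9 + 9 + 6 = 24
This matches the lower bound, so 5 is optimal.

5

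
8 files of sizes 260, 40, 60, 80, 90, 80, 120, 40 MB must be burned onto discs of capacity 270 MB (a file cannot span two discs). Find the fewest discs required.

Total = 260 + 120 + 90 + 80 + 80 + 60 + 40 + 40 = 770 MB.
Lower bound: ⌈770/270⌉ = 3 discs.
A packing using 3 discs:
  disc 1: 260 = 260
  disc 2: 120 + 90 + 60 = 270
  disc 3: 80 + 80 + 40 + 40 = 240
This matches the lower bound, so 3 is optimal.

3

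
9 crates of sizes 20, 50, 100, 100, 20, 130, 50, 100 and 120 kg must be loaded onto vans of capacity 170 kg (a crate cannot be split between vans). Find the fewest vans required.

5

Total = 130 + 120 + 100 + 100 + 100 + 50 + 50 + 20 + 20 = 690 kg.
Lower bound: ⌈690/170⌉ = 5 vans.
A packing using 5 vans:
  van 1: 130 + 20 + 20 = 170
  van 2: 120 + 50 = 170
  van 3: 100 + 50 = 150
  van 4: 100 = 100
  van 5: 100 = 100
This matches the lower bound, so 5 is optimal.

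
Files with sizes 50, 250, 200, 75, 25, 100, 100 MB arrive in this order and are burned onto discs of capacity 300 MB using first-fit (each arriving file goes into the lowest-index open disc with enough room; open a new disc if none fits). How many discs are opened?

  50 → disc 1 (new)  [load 50/300]
  250 → disc 1  [load 300/300]
  200 → disc 2 (new)  [load 200/300]
  75 → disc 2  [load 275/300]
  25 → disc 2  [load 300/300]
  100 → disc 3 (new)  [load 100/300]
  100 → disc 3  [load 200/300]
3 discs opened.

3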